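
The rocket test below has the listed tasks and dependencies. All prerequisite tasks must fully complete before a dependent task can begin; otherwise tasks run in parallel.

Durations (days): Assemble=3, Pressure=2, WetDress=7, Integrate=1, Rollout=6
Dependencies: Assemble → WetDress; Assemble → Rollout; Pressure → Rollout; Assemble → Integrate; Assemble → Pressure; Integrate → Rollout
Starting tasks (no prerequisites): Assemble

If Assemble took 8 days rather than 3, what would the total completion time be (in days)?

Critical path before the change: Assemble→Pressure→Rollout = 3+2+6 = 11 giving 11 days.
Since Assemble is critical, the +5 change carries straight to that chain (now 16 days).
That remains the longest chain; total 16 days.

16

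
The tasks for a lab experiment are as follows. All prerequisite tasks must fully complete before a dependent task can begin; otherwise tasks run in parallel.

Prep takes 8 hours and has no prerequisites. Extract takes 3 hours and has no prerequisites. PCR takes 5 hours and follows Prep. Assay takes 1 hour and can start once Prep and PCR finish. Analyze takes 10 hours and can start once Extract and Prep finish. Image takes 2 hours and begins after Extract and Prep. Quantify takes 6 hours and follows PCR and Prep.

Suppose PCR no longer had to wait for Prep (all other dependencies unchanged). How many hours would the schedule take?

18

Before: longest chain Prep→PCR→Quantify = 8+5+6 = 19, finish 19.
Without Prep→PCR, PCR's earliest start moves from 8 to 0.
After: Prep→Analyze = 8+10 = 18 → 18 hours.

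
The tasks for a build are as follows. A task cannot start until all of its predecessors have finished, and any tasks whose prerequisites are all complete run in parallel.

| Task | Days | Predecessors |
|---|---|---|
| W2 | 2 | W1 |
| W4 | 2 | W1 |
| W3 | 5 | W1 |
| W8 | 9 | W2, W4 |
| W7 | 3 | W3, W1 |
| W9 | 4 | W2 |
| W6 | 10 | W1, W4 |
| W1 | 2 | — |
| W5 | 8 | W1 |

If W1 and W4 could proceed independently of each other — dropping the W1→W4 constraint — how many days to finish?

13

Original critical path: W1→W4→W6 = 2+2+10 = 14 ⇒ 14 days.
Without W1→W4, W4's earliest start moves from 2 to 0.
After: W1→W2→W8 = 2+2+9 = 13 → 13 days.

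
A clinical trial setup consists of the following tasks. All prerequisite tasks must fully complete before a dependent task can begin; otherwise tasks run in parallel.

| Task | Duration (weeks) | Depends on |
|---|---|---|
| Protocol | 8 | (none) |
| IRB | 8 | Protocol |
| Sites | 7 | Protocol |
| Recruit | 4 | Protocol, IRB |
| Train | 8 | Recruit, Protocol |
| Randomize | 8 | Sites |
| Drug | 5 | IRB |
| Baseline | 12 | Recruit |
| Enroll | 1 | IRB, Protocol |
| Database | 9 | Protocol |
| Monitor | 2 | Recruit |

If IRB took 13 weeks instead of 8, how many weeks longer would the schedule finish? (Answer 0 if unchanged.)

Baseline: Protocol→IRB→Recruit→Baseline = 8+8+4+12 = 32 → 32 weeks.
Since IRB is critical, the +5 change carries straight to that chain (now 37 weeks).
That remains the longest chain; total 37 weeks.
Change in finish: 37 − 32 = +5 weeks.

5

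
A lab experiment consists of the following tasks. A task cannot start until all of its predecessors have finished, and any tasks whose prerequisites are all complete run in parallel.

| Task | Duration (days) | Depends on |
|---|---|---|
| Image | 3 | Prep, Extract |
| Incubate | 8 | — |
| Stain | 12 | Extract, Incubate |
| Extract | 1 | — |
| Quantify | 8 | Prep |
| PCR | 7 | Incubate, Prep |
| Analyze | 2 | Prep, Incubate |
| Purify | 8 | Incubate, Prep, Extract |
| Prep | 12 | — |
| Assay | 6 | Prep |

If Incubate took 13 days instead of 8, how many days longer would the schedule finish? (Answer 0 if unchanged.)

5

The binding path is Incubate→Stain = 8+12 = 20; finish at 20 days.
Since Incubate is critical, the +5 change carries straight to that chain (now 25 days).
The critical path is still Incubate→Stain; finish is now 25 days.
Change in finish: 25 − 20 = +5 days.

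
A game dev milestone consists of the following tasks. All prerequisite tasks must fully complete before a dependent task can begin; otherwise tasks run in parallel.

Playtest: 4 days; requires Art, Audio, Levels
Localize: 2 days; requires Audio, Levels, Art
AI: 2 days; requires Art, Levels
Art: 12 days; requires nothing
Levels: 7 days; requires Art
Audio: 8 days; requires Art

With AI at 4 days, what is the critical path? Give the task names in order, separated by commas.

The binding path is Art→Audio→Playtest = 12+8+4 = 24; finish at 24 days.
AI has 3 days of float (longest path through it is 21).
That remains the longest chain; total 24 days.

Art, Audio, Playtest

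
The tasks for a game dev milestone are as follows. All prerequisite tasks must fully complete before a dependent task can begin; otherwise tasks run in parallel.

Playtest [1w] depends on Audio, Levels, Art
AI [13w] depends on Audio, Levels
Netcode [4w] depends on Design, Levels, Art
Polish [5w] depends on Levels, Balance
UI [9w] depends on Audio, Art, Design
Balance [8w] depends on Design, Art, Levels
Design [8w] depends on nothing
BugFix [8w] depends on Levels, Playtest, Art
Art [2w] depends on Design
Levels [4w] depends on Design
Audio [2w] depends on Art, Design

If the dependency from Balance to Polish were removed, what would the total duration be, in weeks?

With the dependency in place, Design→Art→Audio→AI = 8+2+2+13 = 25 sets the finish at 25 weeks.
Without Balance→Polish, Polish's earliest start moves from 20 to 12.
After: Design→Art→Audio→AI = 8+2+2+13 = 25 → 25 weeks.

25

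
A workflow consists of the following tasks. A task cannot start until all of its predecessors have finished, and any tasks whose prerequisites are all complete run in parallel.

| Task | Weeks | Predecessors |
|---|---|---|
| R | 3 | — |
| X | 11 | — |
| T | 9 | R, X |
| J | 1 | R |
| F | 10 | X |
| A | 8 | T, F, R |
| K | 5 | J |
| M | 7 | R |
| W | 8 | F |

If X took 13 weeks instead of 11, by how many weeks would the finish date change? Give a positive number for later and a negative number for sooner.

Critical path before the change: X→F→A = 11+10+8 = 29 giving 29 weeks.
X lies on that path, so at 13 weeks the path becomes 31 weeks.
No other chain overtakes it, so the finish is 31 weeks.
Change in finish: 31 − 29 = +2 weeks.

2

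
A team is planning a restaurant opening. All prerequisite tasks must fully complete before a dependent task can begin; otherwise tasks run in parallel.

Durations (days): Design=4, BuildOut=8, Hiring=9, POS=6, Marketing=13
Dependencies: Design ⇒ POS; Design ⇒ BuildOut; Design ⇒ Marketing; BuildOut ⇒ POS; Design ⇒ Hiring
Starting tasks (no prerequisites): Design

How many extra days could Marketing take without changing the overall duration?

1

Design→BuildOut→POS = 4+8+6 = 18 sets the makespan at 18 days.
The longest chain containing Marketing totals 17 days.
Slack of Marketing = 5 − 4 = 1 day.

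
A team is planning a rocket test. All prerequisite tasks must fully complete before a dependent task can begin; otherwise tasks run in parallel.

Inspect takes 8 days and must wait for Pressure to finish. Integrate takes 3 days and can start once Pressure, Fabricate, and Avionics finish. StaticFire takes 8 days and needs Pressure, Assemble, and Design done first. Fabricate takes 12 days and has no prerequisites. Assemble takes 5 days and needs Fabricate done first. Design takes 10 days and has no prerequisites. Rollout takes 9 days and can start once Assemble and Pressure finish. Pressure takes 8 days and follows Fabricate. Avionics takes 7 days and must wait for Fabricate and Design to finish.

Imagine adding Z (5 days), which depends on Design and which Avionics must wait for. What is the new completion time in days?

29

Originally the rocket test takes 29 days.
With Z inserted, Avionics now waits for max(Fabricate, Design, Z).
New critical path: Fabricate→Pressure→Rollout = 12+8+9 = 29 ⇒ 29 days.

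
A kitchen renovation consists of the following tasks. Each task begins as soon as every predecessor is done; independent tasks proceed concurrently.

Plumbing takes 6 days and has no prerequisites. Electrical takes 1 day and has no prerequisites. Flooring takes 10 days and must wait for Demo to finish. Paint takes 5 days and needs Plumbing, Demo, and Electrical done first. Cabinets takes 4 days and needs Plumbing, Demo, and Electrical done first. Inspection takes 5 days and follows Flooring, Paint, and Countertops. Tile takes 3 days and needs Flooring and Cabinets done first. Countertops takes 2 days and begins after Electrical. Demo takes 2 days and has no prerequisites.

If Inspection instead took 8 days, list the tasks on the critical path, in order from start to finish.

Critical path before the change: Demo→Flooring→Inspection = 2+10+5 = 17 giving 17 days.
Inspection lies on that path, so at 8 days the path becomes 20 days.
The critical path is still Demo→Flooring→Inspection; finish is now 20 days.

Demo, Flooring, Inspection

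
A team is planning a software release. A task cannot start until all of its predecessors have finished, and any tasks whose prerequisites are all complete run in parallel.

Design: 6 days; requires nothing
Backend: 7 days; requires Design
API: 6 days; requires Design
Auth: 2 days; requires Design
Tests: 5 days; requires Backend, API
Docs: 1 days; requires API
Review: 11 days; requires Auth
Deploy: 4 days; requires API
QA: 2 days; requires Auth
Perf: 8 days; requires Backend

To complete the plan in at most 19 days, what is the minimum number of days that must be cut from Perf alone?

Current finish: 21 days; target: 19.
Perf is on every critical path, so each day cut from Perf cuts the finish by one (this holds down to a finish of 19).
Need 21 − 19 = 2 days off Perf → Perf becomes 6 days, finish becomes 19.

2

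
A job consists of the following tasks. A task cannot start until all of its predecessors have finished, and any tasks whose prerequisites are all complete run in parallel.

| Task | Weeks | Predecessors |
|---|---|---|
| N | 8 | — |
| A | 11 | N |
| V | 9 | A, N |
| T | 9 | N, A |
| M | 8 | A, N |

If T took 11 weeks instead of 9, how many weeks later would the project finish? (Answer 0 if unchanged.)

Critical path before the change: N→A→T = 8+11+9 = 28 giving 28 weeks.
T is on the critical path; changing it to 11 makes that path 30 weeks.
The critical path is still N→A→T; finish is now 30 weeks.
Change in finish: 30 − 28 = +2 weeks.

2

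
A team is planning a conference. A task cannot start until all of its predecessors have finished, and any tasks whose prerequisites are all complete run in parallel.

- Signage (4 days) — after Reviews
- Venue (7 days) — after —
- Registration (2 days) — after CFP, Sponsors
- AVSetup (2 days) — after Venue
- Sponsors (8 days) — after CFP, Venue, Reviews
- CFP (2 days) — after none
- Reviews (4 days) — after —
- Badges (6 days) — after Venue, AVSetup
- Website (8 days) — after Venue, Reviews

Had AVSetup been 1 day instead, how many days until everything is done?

Actual critical path: Venue→Sponsors→Registration = 7+8+2 = 17 ⇒ 17 days.
The longest path through AVSetup is only 15 days, so AVSetup has float 2.
That remains the longest chain; total 17 days.

17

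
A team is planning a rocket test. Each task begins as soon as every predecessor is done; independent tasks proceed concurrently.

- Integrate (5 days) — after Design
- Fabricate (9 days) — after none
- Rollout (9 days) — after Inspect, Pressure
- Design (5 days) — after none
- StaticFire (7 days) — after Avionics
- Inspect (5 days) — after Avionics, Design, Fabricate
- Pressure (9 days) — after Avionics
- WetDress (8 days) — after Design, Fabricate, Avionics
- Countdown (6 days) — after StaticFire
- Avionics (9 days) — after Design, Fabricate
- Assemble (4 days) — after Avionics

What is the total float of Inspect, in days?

Fabricate→Avionics→Pressure→Rollout = 9+9+9+9 = 36 sets the makespan at 36 days.
The longest chain containing Inspect totals 32 days.
Slack of Inspect = 22 − 18 = 4 days.

4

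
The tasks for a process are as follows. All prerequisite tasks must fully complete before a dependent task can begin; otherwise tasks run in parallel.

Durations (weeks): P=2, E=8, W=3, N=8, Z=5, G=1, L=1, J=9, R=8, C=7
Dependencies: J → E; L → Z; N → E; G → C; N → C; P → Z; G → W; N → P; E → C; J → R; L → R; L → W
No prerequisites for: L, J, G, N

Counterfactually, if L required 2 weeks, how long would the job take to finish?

24

The binding path is J→E→C = 9+8+7 = 24; finish at 24 weeks.
The longest path through L is only 9 weeks, so L has float 15.
The critical path is still J→E→C; finish is now 24 weeks.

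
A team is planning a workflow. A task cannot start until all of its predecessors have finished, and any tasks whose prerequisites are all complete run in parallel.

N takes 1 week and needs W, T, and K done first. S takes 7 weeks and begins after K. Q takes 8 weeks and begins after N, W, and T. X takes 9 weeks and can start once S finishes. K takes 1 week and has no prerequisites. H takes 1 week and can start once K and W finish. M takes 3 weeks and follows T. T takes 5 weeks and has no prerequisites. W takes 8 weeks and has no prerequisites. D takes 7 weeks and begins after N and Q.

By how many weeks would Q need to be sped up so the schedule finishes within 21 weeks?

Current finish: 24 weeks; target: 21.
Q is on every critical path, so each week cut from Q cuts the finish by one (this holds down to a finish of 17).
Need 24 − 21 = 3 weeks off Q → Q becomes 5 weeks, finish becomes 21.

3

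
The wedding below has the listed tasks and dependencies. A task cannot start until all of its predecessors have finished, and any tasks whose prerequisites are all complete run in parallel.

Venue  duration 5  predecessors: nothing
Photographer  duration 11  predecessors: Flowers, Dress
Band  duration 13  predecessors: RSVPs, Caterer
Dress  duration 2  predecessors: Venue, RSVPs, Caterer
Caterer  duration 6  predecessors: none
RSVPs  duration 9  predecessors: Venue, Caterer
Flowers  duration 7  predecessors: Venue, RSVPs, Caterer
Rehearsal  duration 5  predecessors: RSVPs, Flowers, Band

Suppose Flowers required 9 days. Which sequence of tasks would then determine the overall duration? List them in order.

The binding path is Caterer→RSVPs→Flowers→Photographer = 6+9+7+11 = 33; finish at 33 days.
Since Flowers is critical, the +2 change carries straight to that chain (now 35 days).
That remains the longest chain; total 35 days.

Caterer, RSVPs, Flowers, Photographer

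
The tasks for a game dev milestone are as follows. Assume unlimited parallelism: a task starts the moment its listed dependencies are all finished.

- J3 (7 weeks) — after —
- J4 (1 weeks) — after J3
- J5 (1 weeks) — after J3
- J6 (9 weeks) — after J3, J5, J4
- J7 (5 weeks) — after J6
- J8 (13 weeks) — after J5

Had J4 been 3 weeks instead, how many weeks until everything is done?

24

Baseline: J3→J4→J6→J7 = 7+1+9+5 = 22 → 22 weeks.
J4 lies on that path, so at 3 weeks the path becomes 24 weeks.
That remains the longest chain; total 24 weeks.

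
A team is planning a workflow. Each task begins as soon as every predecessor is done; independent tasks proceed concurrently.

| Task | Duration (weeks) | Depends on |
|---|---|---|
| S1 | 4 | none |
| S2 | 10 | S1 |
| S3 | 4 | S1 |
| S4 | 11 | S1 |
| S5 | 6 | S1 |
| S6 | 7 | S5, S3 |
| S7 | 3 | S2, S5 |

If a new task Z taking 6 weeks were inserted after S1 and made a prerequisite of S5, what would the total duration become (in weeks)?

23

Originally the project takes 17 weeks.
With Z inserted, S5 now waits for max(S1, Z).
New critical path: S1→Z→S5→S6 = 4+6+6+7 = 23 ⇒ 23 weeks.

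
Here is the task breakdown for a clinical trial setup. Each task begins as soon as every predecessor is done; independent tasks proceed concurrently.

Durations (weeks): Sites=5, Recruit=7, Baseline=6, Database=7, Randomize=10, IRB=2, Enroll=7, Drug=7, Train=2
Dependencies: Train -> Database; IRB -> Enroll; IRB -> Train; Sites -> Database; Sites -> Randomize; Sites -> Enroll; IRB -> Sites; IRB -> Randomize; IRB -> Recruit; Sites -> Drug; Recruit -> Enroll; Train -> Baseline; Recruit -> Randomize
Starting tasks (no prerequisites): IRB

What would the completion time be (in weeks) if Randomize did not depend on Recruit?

17

With the dependency in place, IRB→Recruit→Randomize = 2+7+10 = 19 sets the finish at 19 weeks.
Without Recruit→Randomize, Randomize's earliest start moves from 9 to 7.
The longest chain is now IRB→Sites→Randomize = 2+5+10 = 17, so the clinical trial setup takes 17 weeks.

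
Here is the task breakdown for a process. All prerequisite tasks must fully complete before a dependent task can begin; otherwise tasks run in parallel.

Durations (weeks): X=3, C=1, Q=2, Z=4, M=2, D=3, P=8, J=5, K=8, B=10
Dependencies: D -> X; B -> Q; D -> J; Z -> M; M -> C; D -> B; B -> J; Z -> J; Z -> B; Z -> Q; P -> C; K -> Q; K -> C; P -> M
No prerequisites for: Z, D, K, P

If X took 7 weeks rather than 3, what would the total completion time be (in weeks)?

Actual critical path: Z→B→J = 4+10+5 = 19 ⇒ 19 weeks.
X is off the critical path — its longest chain is 6 weeks, giving 13 of slack.
The critical path is still Z→B→J; finish is now 19 weeks.

19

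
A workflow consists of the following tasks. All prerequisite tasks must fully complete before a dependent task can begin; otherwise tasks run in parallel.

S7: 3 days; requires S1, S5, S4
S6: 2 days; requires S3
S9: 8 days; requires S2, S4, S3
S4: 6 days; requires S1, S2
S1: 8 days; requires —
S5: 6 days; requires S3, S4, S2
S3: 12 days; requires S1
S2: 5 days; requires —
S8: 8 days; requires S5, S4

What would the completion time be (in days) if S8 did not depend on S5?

29

Original critical path: S1→S3→S5→S8 = 8+12+6+8 = 34 ⇒ 34 days.
Without S5→S8, S8's earliest start moves from 26 to 14.
After: S1→S3→S5→S7 = 8+12+6+3 = 29 → 29 days.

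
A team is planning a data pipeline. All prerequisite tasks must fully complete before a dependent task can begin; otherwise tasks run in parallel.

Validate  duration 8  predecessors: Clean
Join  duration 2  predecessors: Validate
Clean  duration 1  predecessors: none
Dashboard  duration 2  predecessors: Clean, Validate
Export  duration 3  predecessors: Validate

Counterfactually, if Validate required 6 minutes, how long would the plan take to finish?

Actual critical path: Clean→Validate→Export = 1+8+3 = 12 ⇒ 12 minutes.
Validate is on the critical path; changing it to 6 makes that path 10 minutes.
No other chain overtakes it, so the finish is 10 minutes.

10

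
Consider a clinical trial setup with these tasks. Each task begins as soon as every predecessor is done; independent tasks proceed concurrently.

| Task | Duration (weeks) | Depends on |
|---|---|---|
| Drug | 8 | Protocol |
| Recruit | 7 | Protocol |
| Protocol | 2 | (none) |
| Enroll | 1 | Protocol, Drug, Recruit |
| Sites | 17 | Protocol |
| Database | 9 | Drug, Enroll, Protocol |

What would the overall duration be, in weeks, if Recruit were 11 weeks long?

23

Baseline: Protocol→Drug→Enroll→Database = 2+8+1+9 = 20 → 20 weeks.
The longest path through Recruit is only 19 weeks, so Recruit has float 1.
New critical path: Protocol→Recruit→Enroll→Database = 2+11+1+9 = 23 ⇒ 23 weeks.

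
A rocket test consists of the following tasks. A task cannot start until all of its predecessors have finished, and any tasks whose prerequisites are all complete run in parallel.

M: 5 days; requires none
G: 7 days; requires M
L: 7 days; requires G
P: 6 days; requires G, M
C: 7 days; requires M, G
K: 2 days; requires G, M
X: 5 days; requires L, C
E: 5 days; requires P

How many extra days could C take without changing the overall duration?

Critical path: M→G→L→X = 5+7+7+5 = 24, so the finish is 24 days.
The longest chain containing C totals 24 days.
So C can slip 19 − 19 = 0 days.

0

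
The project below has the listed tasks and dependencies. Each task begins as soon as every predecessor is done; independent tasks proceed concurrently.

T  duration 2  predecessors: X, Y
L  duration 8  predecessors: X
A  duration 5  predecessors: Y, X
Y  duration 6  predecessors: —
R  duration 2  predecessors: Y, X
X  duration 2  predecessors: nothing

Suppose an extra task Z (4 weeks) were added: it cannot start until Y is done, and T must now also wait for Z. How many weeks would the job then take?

Originally the job takes 11 weeks.
With Z inserted, T now waits for max(X, Y, Z).
New critical path: Y→Z→T = 6+4+2 = 12 ⇒ 12 weeks.

12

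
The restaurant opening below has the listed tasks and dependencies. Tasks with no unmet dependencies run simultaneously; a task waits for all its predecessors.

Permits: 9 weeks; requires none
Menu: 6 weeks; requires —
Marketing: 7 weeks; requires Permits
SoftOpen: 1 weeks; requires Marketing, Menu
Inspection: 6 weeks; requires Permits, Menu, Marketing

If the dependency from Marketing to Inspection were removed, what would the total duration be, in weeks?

17

Original critical path: Permits→Marketing→Inspection = 9+7+6 = 22 ⇒ 22 weeks.
Without Marketing→Inspection, Inspection's earliest start moves from 16 to 9.
New critical path: Permits→Marketing→SoftOpen = 9+7+1 = 17 ⇒ 17 weeks.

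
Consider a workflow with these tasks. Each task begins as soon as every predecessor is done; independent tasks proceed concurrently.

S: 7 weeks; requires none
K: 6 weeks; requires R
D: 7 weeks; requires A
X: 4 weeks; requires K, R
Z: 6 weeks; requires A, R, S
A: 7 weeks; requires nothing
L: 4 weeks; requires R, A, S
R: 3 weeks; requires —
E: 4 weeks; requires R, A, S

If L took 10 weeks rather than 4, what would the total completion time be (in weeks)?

Baseline: A→D = 7+7 = 14 → 14 weeks.
L is off the critical path — its longest chain is 11 weeks, giving 3 of slack.
New critical path: A→L = 7+10 = 17 ⇒ 17 weeks.

17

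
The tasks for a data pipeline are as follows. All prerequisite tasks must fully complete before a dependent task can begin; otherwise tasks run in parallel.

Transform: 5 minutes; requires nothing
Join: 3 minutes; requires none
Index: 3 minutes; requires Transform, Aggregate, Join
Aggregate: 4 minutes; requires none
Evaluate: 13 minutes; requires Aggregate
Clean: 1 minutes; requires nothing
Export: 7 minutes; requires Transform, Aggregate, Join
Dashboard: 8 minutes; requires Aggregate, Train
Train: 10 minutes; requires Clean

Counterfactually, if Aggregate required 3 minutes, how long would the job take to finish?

19

Critical path before the change: Clean→Train→Dashboard = 1+10+8 = 19 giving 19 minutes.
Aggregate has 2 minutes of float (longest path through it is 17).
That remains the longest chain; total 19 minutes.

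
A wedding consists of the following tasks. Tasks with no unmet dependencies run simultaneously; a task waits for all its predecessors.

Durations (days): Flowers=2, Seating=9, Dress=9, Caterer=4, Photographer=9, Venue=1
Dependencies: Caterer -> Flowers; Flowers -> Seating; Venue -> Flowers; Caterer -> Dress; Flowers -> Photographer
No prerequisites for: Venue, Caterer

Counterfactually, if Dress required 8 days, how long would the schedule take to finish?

15

As given, the longest chain is Caterer→Flowers→Seating = 4+2+9 = 15, so the finish is 15 days.
The longest path through Dress is only 13 days, so Dress has float 2.
That remains the longest chain; total 15 days.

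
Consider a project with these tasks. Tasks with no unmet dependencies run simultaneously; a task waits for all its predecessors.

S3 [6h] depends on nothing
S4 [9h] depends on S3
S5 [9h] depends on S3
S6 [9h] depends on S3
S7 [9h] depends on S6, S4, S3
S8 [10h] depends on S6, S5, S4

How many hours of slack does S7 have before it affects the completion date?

S3→S4→S8 = 6+9+10 = 25 sets the makespan at 25 hours.
Longest path through S7: 24 hours (earliest finish 24, latest finish 25).
Slack of S7 = 16 − 15 = 1 hour.

1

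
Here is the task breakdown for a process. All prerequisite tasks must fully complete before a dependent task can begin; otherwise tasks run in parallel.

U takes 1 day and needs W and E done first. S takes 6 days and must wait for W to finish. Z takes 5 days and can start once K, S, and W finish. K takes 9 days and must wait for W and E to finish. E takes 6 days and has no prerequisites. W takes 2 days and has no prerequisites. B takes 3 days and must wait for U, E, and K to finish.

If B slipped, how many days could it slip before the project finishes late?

2

The longest chain is E→K→Z = 6+9+5 = 20; overall finish 20 days.
The longest chain containing B totals 18 days.
So B can slip 20 − 18 = 2 days.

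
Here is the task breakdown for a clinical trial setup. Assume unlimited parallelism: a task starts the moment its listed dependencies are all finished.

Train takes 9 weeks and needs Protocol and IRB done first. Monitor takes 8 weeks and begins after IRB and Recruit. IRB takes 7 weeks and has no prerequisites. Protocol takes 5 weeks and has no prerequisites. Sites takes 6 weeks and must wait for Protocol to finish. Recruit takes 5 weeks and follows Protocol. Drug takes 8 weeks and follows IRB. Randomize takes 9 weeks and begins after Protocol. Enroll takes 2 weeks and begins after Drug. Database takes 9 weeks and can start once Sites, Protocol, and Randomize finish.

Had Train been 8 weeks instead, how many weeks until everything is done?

23

Critical path before the change: Protocol→Randomize→Database = 5+9+9 = 23 giving 23 weeks.
Train has 7 weeks of float (longest path through it is 16).
No other chain overtakes it, so the finish is 23 weeks.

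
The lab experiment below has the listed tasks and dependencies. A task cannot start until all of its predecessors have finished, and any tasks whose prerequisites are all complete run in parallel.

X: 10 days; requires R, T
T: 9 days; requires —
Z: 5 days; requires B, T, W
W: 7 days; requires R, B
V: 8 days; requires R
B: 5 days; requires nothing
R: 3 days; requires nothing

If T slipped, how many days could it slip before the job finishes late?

0

T→X = 9+10 = 19 sets the makespan at 19 days.
Longest path through T: 19 days (earliest finish 9, latest finish 9).
Slack of T = 0 − 0 = 0 days.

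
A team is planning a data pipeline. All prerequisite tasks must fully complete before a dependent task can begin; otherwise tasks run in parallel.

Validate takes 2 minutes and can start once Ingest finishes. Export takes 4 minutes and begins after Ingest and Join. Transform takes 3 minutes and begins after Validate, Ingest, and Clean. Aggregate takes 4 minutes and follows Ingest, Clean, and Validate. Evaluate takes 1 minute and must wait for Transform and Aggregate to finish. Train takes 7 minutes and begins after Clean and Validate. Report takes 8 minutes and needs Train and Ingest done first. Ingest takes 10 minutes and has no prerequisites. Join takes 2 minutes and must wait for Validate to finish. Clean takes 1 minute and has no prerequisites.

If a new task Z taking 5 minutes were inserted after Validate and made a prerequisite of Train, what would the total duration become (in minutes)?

32

Originally the data pipeline takes 27 minutes.
With Z inserted, Train now waits for max(Clean, Validate, Z).
New critical path: Ingest→Validate→Z→Train→Report = 10+2+5+7+8 = 32 ⇒ 32 minutes.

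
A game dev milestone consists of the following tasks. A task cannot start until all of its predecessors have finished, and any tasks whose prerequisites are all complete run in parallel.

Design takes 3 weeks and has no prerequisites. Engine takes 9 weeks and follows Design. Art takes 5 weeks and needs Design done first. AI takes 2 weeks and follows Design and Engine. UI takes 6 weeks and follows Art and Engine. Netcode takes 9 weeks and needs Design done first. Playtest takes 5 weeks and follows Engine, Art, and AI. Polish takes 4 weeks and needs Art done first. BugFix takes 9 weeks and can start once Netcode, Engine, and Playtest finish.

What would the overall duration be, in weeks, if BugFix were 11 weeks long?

30

As given, the longest chain is Design→Engine→AI→Playtest→BugFix = 3+9+2+5+9 = 28, so the finish is 28 weeks.
BugFix lies on that path, so at 11 weeks the path becomes 30 weeks.
No other chain overtakes it, so the finish is 30 weeks.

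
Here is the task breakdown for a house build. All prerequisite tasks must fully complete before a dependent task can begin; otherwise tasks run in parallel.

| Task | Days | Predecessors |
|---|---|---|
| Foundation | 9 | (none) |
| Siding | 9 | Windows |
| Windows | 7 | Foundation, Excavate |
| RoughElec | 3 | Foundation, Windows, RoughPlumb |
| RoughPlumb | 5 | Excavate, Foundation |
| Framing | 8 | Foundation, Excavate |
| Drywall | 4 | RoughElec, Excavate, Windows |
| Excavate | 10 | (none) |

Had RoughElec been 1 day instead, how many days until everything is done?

Critical path before the change: Excavate→Windows→Siding = 10+7+9 = 26 giving 26 days.
RoughElec is off the critical path — its longest chain is 24 days, giving 2 of slack.
No other chain overtakes it, so the finish is 26 days.

26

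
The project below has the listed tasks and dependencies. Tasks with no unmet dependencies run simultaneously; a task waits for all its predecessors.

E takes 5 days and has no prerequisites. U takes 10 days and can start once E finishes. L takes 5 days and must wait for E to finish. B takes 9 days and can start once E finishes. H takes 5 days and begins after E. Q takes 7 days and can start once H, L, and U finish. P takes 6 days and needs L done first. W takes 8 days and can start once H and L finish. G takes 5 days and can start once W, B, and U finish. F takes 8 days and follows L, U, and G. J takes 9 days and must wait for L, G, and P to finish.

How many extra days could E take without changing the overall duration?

E→L→W→G→J = 5+5+8+5+9 = 32 sets the makespan at 32 days.
The longest chain containing E totals 32 days.
Float = 32 − 32 = 0.

0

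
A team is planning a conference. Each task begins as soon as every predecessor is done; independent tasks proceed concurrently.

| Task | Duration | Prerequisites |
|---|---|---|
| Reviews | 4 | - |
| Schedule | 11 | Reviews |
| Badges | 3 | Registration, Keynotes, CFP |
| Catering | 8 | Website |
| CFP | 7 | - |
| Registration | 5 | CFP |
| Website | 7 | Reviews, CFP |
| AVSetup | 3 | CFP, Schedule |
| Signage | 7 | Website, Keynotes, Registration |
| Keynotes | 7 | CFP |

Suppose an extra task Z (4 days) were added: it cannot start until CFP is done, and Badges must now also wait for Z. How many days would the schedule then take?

Originally the schedule takes 22 days.
With Z inserted, Badges now waits for max(Registration, Keynotes, CFP, Z).
New critical path: CFP→Website→Catering = 7+7+8 = 22 ⇒ 22 days.

22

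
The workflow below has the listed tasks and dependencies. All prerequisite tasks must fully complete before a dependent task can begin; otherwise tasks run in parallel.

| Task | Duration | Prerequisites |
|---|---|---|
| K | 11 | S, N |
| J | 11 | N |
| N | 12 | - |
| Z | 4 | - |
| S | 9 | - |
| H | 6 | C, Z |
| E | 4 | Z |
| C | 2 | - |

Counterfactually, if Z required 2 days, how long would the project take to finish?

Critical path before the change: N→K = 12+11 = 23 giving 23 days.
The longest path through Z is only 10 days, so Z has float 13.
No other chain overtakes it, so the finish is 23 days.

23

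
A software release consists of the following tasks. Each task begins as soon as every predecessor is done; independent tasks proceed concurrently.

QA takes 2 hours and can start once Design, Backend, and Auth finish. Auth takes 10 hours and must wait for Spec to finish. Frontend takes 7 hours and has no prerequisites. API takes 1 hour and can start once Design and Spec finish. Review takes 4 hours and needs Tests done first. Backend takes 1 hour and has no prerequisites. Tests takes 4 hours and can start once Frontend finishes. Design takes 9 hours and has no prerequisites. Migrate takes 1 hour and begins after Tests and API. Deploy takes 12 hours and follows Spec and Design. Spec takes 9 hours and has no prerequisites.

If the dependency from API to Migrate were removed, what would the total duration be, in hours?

21

With the dependency in place, Spec→Auth→QA = 9+10+2 = 21 sets the finish at 21 hours.
Dropping API→Migrate doesn't change Migrate's earliest start (11); another predecessor still binds.
The longest chain is now Spec→Auth→QA = 9+10+2 = 21, so the project takes 21 hours.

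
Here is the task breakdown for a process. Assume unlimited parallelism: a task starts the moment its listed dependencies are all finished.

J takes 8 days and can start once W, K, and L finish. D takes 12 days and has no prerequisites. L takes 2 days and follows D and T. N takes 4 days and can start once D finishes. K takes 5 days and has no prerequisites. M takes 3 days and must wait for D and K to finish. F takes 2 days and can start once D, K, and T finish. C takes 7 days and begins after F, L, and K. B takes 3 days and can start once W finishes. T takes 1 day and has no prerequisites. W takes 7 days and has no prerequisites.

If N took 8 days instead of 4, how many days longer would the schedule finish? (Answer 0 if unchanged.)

As given, the longest chain is D→L→J = 12+2+8 = 22, so the finish is 22 days.
N has 6 days of float (longest path through it is 16).
The critical path is still D→L→J; finish is now 22 days.
Change in finish: 22 − 22 = +0 days.

0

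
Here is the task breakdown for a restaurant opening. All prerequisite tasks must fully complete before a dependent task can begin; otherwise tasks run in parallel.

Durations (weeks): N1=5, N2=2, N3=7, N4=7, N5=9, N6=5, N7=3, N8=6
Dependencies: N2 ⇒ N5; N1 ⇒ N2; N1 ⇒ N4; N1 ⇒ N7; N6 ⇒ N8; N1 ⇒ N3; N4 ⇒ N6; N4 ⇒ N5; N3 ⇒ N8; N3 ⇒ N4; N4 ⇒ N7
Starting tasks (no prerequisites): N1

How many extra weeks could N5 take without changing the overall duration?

The longest chain is N1→N3→N4→N6→N8 = 5+7+7+5+6 = 30; overall finish 30 weeks.
N5 finishes as early as 28 and must finish by 30.
So N5 can slip 30 − 28 = 2 weeks.

2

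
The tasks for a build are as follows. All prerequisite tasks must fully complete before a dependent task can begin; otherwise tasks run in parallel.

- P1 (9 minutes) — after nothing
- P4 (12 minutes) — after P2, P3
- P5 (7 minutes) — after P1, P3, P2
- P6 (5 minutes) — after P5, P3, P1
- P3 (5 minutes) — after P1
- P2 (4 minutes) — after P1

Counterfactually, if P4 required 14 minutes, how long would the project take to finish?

As given, the longest chain is P1→P3→P4 = 9+5+12 = 26, so the finish is 26 minutes.
P4 is on the critical path; changing it to 14 makes that path 28 minutes.
No other chain overtakes it, so the finish is 28 minutes.

28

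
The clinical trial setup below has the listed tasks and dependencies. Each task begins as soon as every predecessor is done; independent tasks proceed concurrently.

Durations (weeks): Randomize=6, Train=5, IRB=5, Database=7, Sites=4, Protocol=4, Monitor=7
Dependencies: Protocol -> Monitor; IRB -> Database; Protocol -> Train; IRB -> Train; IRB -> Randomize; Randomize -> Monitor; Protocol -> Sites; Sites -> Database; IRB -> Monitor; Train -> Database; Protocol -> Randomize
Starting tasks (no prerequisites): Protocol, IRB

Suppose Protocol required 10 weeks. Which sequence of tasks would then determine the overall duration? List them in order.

Protocol, Randomize, Monitor

The binding path is IRB→Randomize→Monitor = 5+6+7 = 18; finish at 18 weeks.
Protocol has 1 week of float (longest path through it is 17).
Now Protocol→Randomize→Monitor = 10+6+7 = 23 is longest, so the finish becomes 23 weeks.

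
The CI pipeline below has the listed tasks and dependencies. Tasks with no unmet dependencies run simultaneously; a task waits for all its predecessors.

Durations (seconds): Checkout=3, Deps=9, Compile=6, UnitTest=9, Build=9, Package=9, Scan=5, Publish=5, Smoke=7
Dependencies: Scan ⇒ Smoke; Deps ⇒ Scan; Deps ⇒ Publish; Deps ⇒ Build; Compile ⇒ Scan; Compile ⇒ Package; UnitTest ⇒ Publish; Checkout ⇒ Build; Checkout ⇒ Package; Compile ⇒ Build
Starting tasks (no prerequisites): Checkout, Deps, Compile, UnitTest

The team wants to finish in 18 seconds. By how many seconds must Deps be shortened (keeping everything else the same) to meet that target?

3

Current finish: 21 seconds; target: 18.
Deps is on every critical path, so each second cut from Deps cuts the finish by one (this holds down to a finish of 18).
Need 21 − 18 = 3 seconds off Deps → Deps becomes 6 seconds, finish becomes 18.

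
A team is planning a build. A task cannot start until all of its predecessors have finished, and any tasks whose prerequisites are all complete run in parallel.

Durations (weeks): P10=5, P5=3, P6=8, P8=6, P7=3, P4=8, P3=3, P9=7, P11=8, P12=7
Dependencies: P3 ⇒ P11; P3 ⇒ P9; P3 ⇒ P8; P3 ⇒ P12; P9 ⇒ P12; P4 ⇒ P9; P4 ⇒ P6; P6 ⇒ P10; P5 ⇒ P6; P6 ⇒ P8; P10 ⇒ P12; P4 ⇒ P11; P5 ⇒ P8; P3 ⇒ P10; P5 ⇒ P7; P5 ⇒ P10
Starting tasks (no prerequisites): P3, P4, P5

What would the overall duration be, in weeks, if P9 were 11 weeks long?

28

Critical path before the change: P4→P6→P10→P12 = 8+8+5+7 = 28 giving 28 weeks.
P9 is off the critical path — its longest chain is 22 weeks, giving 6 of slack.
That remains the longest chain; total 28 weeks.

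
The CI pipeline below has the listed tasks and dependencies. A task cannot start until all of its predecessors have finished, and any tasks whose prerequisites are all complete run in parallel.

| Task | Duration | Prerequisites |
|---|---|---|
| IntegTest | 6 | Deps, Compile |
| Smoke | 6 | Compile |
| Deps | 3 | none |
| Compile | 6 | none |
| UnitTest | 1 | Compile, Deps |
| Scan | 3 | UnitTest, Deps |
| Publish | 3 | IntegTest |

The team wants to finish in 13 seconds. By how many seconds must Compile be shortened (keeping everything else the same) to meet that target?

Current finish: 15 seconds; target: 13.
Compile is on every critical path, so each second cut from Compile cuts the finish by one (this holds down to a finish of 12).
Need 15 − 13 = 2 seconds off Compile → Compile becomes 4 seconds, finish becomes 13.

2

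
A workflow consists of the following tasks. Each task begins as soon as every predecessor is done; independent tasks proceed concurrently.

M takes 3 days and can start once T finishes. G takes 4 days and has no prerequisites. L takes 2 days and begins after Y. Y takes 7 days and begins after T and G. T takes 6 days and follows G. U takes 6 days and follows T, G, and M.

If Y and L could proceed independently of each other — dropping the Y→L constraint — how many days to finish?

19

Before: longest chain G→T→Y→L = 4+6+7+2 = 19, finish 19.
Without Y→L, L's earliest start moves from 17 to 0.
After: G→T→M→U = 4+6+3+6 = 19 → 19 days.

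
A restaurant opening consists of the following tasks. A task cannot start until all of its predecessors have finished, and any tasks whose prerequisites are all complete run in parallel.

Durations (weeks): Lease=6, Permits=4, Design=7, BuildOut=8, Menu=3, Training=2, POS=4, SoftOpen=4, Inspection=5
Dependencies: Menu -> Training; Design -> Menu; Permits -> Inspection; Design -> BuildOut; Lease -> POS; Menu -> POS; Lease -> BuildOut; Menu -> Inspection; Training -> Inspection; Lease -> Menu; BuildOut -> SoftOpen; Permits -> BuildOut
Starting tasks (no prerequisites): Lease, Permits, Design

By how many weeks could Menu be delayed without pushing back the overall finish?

2

Design→BuildOut→SoftOpen = 7+8+4 = 19 sets the makespan at 19 weeks.
Menu finishes as early as 10 and must finish by 12.
Slack of Menu = 9 − 7 = 2 weeks.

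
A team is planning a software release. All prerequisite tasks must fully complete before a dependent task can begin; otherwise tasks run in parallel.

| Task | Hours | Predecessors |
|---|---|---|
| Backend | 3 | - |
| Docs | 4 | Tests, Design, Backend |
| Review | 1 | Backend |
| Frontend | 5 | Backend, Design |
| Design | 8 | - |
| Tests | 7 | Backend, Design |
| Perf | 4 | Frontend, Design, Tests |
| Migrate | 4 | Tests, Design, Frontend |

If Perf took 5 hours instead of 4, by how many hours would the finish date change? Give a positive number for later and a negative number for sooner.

Baseline: Design→Tests→Perf = 8+7+4 = 19 → 19 hours.
Perf lies on that path, so at 5 hours the path becomes 20 hours.
That remains the longest chain; total 20 hours.
Change in finish: 20 − 19 = +1 hours.

1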